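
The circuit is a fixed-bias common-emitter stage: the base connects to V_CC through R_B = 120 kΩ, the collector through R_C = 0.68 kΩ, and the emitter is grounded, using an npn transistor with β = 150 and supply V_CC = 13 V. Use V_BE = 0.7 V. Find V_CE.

Base loop: V_CC = I_B·R_B + V_BE, so I_B = (13 − 0.7)/120 kΩ = 0.103 mA.
In the active region I_C = β·I_B = 150 × 0.103 = 15.4 mA.
Collector loop: V_CE = V_CC − I_C·R_C = 13 − 15.4×0.68 = 2.54 V.
Since V_CE = 2.54 V > V_CE(sat) ≈ 0.2 V, the transistor is in the active region as assumed.

V_CE ≈ 2.5 V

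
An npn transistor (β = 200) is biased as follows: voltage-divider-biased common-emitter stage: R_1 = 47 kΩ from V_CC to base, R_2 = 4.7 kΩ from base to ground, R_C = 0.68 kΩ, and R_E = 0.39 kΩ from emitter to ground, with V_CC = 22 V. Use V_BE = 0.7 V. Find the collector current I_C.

Thevenize the base divider: V_Th = V_CC·R_2/(R_1+R_2) = 22×4.7/51.7 = 2 V, R_Th = R_1‖R_2 = 4.27 kΩ.
Base-emitter loop: V_Th = I_B·R_Th + V_BE + (β+1)I_B·R_E, so I_B = (2 − 0.7) / (4.27 + 201×0.39) = 0.0157 mA.
I_C = β·I_B = 200×0.0157 = 3.15 mA, and I_E = (β+1)I_B = 3.16 mA.
V_CE = V_CC − I_C·R_C − I_E·R_E = 22 − 3.15×0.68 − 3.16×0.39 = 18.6 V.
V_CE = 18.6 V > 0.2 V confirms active-region operation.

I_C ≈ 3.1 mA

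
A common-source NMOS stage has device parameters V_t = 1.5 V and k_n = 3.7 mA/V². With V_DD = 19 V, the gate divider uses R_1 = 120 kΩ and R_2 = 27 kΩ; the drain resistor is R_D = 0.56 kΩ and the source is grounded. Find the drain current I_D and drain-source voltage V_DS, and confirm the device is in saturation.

I_D ≈ 7.3 mA, V_DS ≈ 15 V

V_G = V_DD·R_2/(R_1+R_2) = 19×27/147 = 3.49 V. With the source grounded, V_GS = V_G = 3.49 V.
Assume saturation: I_D = (k_n/2)(V_GS − V_t)² = (3.7/2)×(3.49 − 1.5)² = 1.85×1.99² = 7.32 mA.
V_DS = V_DD − I_D·R_D = 19 − 7.32×0.56 = 14.9 V.
Saturation requires V_DS ≥ V_GS − V_t = 1.99 V; 14.9 ≥ 1.99 ✓.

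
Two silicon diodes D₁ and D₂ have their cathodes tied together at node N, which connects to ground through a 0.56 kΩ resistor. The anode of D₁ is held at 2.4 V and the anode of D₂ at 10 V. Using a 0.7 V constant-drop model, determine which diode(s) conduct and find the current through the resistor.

Assume both conduct. Then node N would need to be at both 2.4−0.7 = 1.7 V and 10−0.7 = 9.3 V, which is impossible.
Assume only D₂ conducts: V_N = 10 − 0.7 = 9.3 V, so I_R = 9.3/0.56 = 16.6 mA.
Check D₁: its anode-to-cathode voltage is 2.4 − 9.3 = -6.9 V < 0.7 V, so it is off. The assumption is consistent.

Only D₂ conducts; I_R ≈ 17 mA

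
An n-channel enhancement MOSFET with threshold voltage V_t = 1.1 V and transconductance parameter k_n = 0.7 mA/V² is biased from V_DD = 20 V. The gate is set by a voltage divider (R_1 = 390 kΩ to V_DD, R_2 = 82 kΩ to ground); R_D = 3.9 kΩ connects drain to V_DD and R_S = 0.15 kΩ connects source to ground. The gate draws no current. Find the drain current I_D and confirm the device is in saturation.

V_G = V_DD·R_2/(R_1+R_2) = 20×82/472 = 3.47 V.
Assume saturation: I_D = (k_n/2)(V_GS − V_t)² with V_GS = V_G − I_D·R_S = 3.47 − 0.15·I_D.
Substituting gives 0.00788·I_D² − 1.25·I_D + 1.97 = 0, with roots I_D = 1.6 or 157 mA.
The root I_D = 157 mA gives V_GS = -20.1 V ≤ V_t, so take I_D = 1.6 mA.
Then V_GS = 3.24 V and V_DS = V_DD − I_D(R_D+R_S) = 20 − 1.6×4.05 = 13.5 V.
Saturation requires V_DS ≥ V_GS − V_t = 2.14 V; 13.5 ≥ 2.14 ✓.

I_D ≈ 1.6 mA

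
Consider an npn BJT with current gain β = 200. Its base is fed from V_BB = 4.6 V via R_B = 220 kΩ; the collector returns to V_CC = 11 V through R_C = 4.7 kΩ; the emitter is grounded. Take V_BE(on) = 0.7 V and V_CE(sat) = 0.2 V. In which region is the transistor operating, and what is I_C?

saturation; I_C ≈ 2.3 mA

Assume active: I_B = (4.6 − 0.7)/220 = 0.0177 mA, giving I_C = β·I_B = 3.55 mA.
But then V_CE = 11 − 3.55×4.7 = -5.66 V < V_CE(sat) = 0.2 V — impossible in the active region.
So the transistor is saturated. With V_CE = 0.2 V, I_C = (V_CC − 0.2)/R_C = 10.8/4.7 = 2.3 mA.
Check: β·I_B = 3.55 mA > I_C = 2.3 mA, confirming saturation.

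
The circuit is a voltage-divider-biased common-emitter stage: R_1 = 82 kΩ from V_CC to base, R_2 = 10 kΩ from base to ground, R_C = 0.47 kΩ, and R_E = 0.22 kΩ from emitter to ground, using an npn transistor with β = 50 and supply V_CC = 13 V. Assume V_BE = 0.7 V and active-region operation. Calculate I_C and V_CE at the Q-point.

Thevenize the base divider: V_Th = V_CC·R_2/(R_1+R_2) = 13×10/92 = 1.41 V, R_Th = R_1‖R_2 = 8.91 kΩ.
Base-emitter loop: V_Th = I_B·R_Th + V_BE + (β+1)I_B·R_E, so I_B = (1.41 − 0.7) / (8.91 + 51×0.22) = 0.0354 mA.
I_C = β·I_B = 50×0.0354 = 1.77 mA, and I_E = (β+1)I_B = 1.81 mA.
V_CE = V_CC − I_C·R_C − I_E·R_E = 13 − 1.77×0.47 − 1.81×0.22 = 11.8 V.
V_CE = 11.8 V > 0.2 V confirms active-region operation.

I_C ≈ 1.8 mA, V_CE ≈ 12 V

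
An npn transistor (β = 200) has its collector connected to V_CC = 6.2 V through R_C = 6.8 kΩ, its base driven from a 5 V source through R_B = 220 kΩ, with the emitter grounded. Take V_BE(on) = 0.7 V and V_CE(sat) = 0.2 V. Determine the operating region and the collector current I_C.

saturation; I_C ≈ 0.88 mA

Assume active: I_B = (5 − 0.7)/220 = 0.0195 mA, giving I_C = β·I_B = 3.91 mA.
But then V_CE = 6.2 − 3.91×6.8 = -20.4 V < V_CE(sat) = 0.2 V — impossible in the active region.
So the transistor is saturated. With V_CE = 0.2 V, I_C = (V_CC − 0.2)/R_C = 6/6.8 = 0.882 mA.
Check: β·I_B = 3.91 mA > I_C = 0.882 mA, confirming saturation.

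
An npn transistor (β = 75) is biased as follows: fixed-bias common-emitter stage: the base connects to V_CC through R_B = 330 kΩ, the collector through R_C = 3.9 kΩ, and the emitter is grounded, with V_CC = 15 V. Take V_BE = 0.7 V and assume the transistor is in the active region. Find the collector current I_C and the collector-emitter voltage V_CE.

I_C ≈ 3.2 mA, V_CE ≈ 2.3 V

Base loop: V_CC = I_B·R_B + V_BE, so I_B = (15 − 0.7)/330 kΩ = 0.0433 mA.
In the active region I_C = β·I_B = 75 × 0.0433 = 3.25 mA.
Collector loop: V_CE = V_CC − I_C·R_C = 15 − 3.25×3.9 = 2.33 V.
Since V_CE = 2.33 V > V_CE(sat) ≈ 0.2 V, the transistor is in the active region as assumed.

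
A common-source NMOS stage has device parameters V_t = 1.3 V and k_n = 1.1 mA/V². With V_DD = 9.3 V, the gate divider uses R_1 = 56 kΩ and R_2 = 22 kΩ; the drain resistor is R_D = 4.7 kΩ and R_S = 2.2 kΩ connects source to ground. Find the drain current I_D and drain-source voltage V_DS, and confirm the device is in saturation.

I_D ≈ 0.28 mA, V_DS ≈ 7.4 V

V_G = V_DD·R_2/(R_1+R_2) = 9.3×22/78 = 2.62 V.
Assume saturation: I_D = (k_n/2)(V_GS − V_t)² with V_GS = V_G − I_D·R_S = 2.62 − 2.2·I_D.
Substituting gives 2.66·I_D² − 4.2·I_D + 0.963 = 0, with roots I_D = 0.278 or 1.3 mA.
The root I_D = 1.3 mA gives V_GS = -0.238 V ≤ V_t, so take I_D = 0.278 mA.
Then V_GS = 2.01 V and V_DS = V_DD − I_D(R_D+R_S) = 9.3 − 0.278×6.9 = 7.38 V.
Saturation requires V_DS ≥ V_GS − V_t = 0.711 V; 7.38 ≥ 0.711 ✓.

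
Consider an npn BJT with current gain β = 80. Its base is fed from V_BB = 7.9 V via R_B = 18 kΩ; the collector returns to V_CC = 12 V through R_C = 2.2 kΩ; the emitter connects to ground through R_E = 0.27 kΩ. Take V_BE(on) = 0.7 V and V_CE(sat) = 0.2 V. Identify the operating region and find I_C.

saturation; I_C ≈ 4.7 mA

Assume active: I_B = (7.9 − 0.7)/(18 + 81×0.27) = 0.181 mA, I_C = β·I_B = 14.4 mA.
Then V_CE = 12 − 14.4×2.2 − 14.6×0.27 = -23.7 V < 0.2 V — the active assumption fails.
Re-solve with V_CE = 0.2 V. KCL at the emitter: V_E/R_E = (V_BB−0.7−V_E)/R_B + (V_CC−0.2−V_E)/R_C, giving V_E = 1.37 V.
I_C = (V_CC − 0.2 − V_E)/R_C = (11.8 − 1.37)/2.2 = 4.74 mA.
Check: I_B = (7.2 − 1.37)/18 = 0.324 mA, and β·I_B = 25.9 mA > I_C, confirming saturation.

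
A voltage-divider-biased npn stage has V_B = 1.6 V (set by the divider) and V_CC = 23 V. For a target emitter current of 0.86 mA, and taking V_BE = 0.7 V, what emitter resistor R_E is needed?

R_E ≈ 1 kΩ

V_E = V_B − V_BE = 1.6 − 0.7 = 0.9 V.
R_E = V_E / I_E = 0.9 / 0.86 = 1.05 kΩ.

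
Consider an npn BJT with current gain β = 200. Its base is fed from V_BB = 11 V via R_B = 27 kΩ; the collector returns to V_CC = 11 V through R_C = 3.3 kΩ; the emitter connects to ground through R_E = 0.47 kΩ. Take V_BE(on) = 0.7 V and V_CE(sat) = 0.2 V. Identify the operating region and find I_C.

saturation; I_C ≈ 2.8 mA

Assume active: I_B = (11 − 0.7)/(27 + 201×0.47) = 0.0848 mA, I_C = β·I_B = 17 mA.
Then V_CE = 11 − 17×3.3 − 17×0.47 = -53 V < 0.2 V — the active assumption fails.
Re-solve with V_CE = 0.2 V. KCL at the emitter: V_E/R_E = (V_BB−0.7−V_E)/R_B + (V_CC−0.2−V_E)/R_C, giving V_E = 1.48 V.
I_C = (V_CC − 0.2 − V_E)/R_C = (10.8 − 1.48)/3.3 = 2.82 mA.
Check: I_B = (10.3 − 1.48)/27 = 0.327 mA, and β·I_B = 65.3 mA > I_C, confirming saturation.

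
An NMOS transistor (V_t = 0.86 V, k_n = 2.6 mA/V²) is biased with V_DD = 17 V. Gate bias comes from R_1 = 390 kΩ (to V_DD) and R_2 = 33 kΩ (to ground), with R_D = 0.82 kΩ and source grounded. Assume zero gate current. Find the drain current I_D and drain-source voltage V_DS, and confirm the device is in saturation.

V_G = V_DD·R_2/(R_1+R_2) = 17×33/423 = 1.33 V. With the source grounded, V_GS = V_G = 1.33 V.
Assume saturation: I_D = (k_n/2)(V_GS − V_t)² = (2.6/2)×(1.33 − 0.86)² = 1.3×0.466² = 0.283 mA.
V_DS = V_DD − I_D·R_D = 17 − 0.283×0.82 = 16.8 V.
Saturation requires V_DS ≥ V_GS − V_t = 0.466 V; 16.8 ≥ 0.466 ✓.

I_D ≈ 0.28 mA, V_DS ≈ 17 V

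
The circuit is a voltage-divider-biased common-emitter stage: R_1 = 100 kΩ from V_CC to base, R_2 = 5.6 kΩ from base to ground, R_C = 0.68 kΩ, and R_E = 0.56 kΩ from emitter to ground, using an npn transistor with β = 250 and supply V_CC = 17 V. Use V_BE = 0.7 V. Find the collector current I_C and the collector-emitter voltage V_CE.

I_C ≈ 0.35 mA, V_CE ≈ 17 V

Thevenize the base divider: V_Th = V_CC·R_2/(R_1+R_2) = 17×5.6/106 = 0.902 V, R_Th = R_1‖R_2 = 5.3 kΩ.
Base-emitter loop: V_Th = I_B·R_Th + V_BE + (β+1)I_B·R_E, so I_B = (0.902 − 0.7) / (5.3 + 251×0.56) = 0.00138 mA.
I_C = β·I_B = 250×0.00138 = 0.345 mA, and I_E = (β+1)I_B = 0.347 mA.
V_CE = V_CC − I_C·R_C − I_E·R_E = 17 − 0.345×0.68 − 0.347×0.56 = 16.6 V.
V_CE = 16.6 V > 0.2 V confirms active-region operation.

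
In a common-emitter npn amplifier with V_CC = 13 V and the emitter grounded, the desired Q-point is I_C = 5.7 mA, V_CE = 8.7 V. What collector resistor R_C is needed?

Collector loop: V_CC = I_C·R_C + V_CE.
R_C = (V_CC − V_CE)/I_C = (13 − 8.7)/5.7 = 0.754 kΩ.

R_C ≈ 0.75 kΩ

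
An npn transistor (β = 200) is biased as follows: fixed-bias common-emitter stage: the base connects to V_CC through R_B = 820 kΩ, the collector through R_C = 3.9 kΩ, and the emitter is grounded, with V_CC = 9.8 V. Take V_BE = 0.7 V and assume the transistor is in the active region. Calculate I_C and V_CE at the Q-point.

I_C ≈ 2.2 mA, V_CE ≈ 1.1 V

Base loop: V_CC = I_B·R_B + V_BE, so I_B = (9.8 − 0.7)/820 kΩ = 0.0111 mA.
In the active region I_C = β·I_B = 200 × 0.0111 = 2.22 mA.
Collector loop: V_CE = V_CC − I_C·R_C = 9.8 − 2.22×3.9 = 1.14 V.
Since V_CE = 1.14 V > V_CE(sat) ≈ 0.2 V, the transistor is in the active region as assumed.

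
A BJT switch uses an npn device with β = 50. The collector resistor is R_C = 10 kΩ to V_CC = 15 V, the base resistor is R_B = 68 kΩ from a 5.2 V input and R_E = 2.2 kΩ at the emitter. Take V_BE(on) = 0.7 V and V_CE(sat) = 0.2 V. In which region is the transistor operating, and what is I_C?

Assume active: I_B = (5.2 − 0.7)/(68 + 51×2.2) = 0.025 mA, I_C = β·I_B = 1.25 mA.
Then V_CE = 15 − 1.25×10 − 1.27×2.2 = -0.288 V < 0.2 V — the active assumption fails.
Re-solve with V_CE = 0.2 V. KCL at the emitter: V_E/R_E = (V_BB−0.7−V_E)/R_B + (V_CC−0.2−V_E)/R_C, giving V_E = 2.72 V.
I_C = (V_CC − 0.2 − V_E)/R_C = (14.8 − 2.72)/10 = 1.21 mA.
Check: I_B = (4.5 − 2.72)/68 = 0.0262 mA, and β·I_B = 1.31 mA > I_C, confirming saturation.

saturation; I_C ≈ 1.2 mA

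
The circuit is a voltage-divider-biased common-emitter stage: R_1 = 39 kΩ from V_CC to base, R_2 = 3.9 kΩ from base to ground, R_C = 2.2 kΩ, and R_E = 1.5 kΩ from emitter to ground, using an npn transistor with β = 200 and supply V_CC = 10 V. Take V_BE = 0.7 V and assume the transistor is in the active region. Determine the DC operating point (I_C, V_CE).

Thevenize the base divider: V_Th = V_CC·R_2/(R_1+R_2) = 10×3.9/42.9 = 0.909 V, R_Th = R_1‖R_2 = 3.55 kΩ.
Base-emitter loop: V_Th = I_B·R_Th + V_BE + (β+1)I_B·R_E, so I_B = (0.909 − 0.7) / (3.55 + 201×1.5) = 0.000685 mA.
I_C = β·I_B = 200×0.000685 = 0.137 mA, and I_E = (β+1)I_B = 0.138 mA.
V_CE = V_CC − I_C·R_C − I_E·R_E = 10 − 0.137×2.2 − 0.138×1.5 = 9.49 V.
V_CE = 9.49 V > 0.2 V confirms active-region operation.

I_C ≈ 0.14 mA, V_CE ≈ 9.5 V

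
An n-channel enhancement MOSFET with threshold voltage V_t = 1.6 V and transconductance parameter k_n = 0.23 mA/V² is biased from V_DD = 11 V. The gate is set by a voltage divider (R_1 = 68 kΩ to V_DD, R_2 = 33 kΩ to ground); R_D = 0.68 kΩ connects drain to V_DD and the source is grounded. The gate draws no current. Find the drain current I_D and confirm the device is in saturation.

V_G = V_DD·R_2/(R_1+R_2) = 11×33/101 = 3.59 V. With the source grounded, V_GS = V_G = 3.59 V.
Assume saturation: I_D = (k_n/2)(V_GS − V_t)² = (0.23/2)×(3.59 − 1.6)² = 0.115×1.99² = 0.457 mA.
V_DS = V_DD − I_D·R_D = 11 − 0.457×0.68 = 10.7 V.
Saturation requires V_DS ≥ V_GS − V_t = 1.99 V; 10.7 ≥ 1.99 ✓.

I_D ≈ 0.46 mA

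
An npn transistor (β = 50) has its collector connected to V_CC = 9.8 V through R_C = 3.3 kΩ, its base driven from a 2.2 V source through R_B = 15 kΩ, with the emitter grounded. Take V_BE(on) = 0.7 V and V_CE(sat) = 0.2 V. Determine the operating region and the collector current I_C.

saturation; I_C ≈ 2.9 mA

Assume active: I_B = (2.2 − 0.7)/15 = 0.1 mA, giving I_C = β·I_B = 5 mA.
But then V_CE = 9.8 − 5×3.3 = -6.7 V < V_CE(sat) = 0.2 V — impossible in the active region.
So the transistor is saturated. With V_CE = 0.2 V, I_C = (V_CC − 0.2)/R_C = 9.6/3.3 = 2.91 mA.
Check: β·I_B = 5 mA > I_C = 2.91 mA, confirming saturation.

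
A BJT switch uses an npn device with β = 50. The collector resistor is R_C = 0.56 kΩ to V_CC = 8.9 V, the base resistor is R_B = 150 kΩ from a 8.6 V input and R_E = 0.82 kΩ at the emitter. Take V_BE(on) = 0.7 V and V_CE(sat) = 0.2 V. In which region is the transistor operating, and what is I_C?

active; I_C ≈ 2.1 mA

Assume active. Base-emitter loop: I_B = (V_BB − V_BE)/(R_B + (β+1)R_E) = (8.6 − 0.7)/(150 + 51×0.82) = 0.0412 mA.
I_C = β·I_B = 50×0.0412 = 2.06 mA.
V_CE = V_CC − I_C·R_C − I_E·R_E = 8.9 − 2.06×0.56 − 2.1×0.82 = 6.02 V > V_CE(sat), so the active-region assumption holds.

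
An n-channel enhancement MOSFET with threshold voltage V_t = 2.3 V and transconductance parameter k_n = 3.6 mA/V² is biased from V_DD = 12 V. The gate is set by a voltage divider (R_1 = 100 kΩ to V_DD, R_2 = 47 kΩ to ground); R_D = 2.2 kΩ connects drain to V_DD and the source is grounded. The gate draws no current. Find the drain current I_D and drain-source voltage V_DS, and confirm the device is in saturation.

I_D ≈ 4.3 mA, V_DS ≈ 2.6 V

V_G = V_DD·R_2/(R_1+R_2) = 12×47/147 = 3.84 V. With the source grounded, V_GS = V_G = 3.84 V.
Assume saturation: I_D = (k_n/2)(V_GS − V_t)² = (3.6/2)×(3.84 − 2.3)² = 1.8×1.54² = 4.25 mA.
V_DS = V_DD − I_D·R_D = 12 − 4.25×2.2 = 2.65 V.
Saturation requires V_DS ≥ V_GS − V_t = 1.54 V; 2.65 ≥ 1.54 ✓.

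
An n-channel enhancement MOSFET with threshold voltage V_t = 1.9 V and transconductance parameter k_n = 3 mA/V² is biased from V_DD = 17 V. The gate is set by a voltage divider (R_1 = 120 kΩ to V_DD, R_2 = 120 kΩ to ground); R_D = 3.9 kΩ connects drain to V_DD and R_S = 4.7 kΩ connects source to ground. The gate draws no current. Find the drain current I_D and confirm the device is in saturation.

V_G = V_DD·R_2/(R_1+R_2) = 17×120/240 = 8.5 V.
Assume saturation: I_D = (k_n/2)(V_GS − V_t)² with V_GS = V_G − I_D·R_S = 8.5 − 4.7·I_D.
Substituting gives 33.1·I_D² − 94.1·I_D + 65.3 = 0, with roots I_D = 1.21 or 1.63 mA.
The root I_D = 1.63 mA gives V_GS = 0.859 V ≤ V_t, so take I_D = 1.21 mA.
Then V_GS = 2.8 V and V_DS = V_DD − I_D(R_D+R_S) = 17 − 1.21×8.6 = 6.57 V.
Saturation requires V_DS ≥ V_GS − V_t = 0.899 V; 6.57 ≥ 0.899 ✓.

I_D ≈ 1.2 mA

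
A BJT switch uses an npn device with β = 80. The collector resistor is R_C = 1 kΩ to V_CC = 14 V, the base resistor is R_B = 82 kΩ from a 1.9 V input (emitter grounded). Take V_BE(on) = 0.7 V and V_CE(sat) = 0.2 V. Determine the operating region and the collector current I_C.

Assume active. Base-emitter loop: I_B = (V_BB − V_BE)/R_B = (1.9 − 0.7)/82 = 0.0146 mA.
I_C = β·I_B = 80×0.0146 = 1.17 mA.
V_CE = V_CC − I_C·R_C = 14 − 1.17×1 = 12.8 V > V_CE(sat), so the active-region assumption holds.

active; I_C ≈ 1.2 mA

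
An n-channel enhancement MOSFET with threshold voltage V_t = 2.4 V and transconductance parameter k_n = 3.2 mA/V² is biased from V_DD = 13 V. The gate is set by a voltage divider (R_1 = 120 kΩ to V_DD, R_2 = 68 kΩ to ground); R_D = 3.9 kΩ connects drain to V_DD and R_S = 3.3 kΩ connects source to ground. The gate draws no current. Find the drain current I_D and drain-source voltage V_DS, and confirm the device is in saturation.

I_D ≈ 0.52 mA, V_DS ≈ 9.2 V

V_G = V_DD·R_2/(R_1+R_2) = 13×68/188 = 4.7 V.
Assume saturation: I_D = (k_n/2)(V_GS − V_t)² with V_GS = V_G − I_D·R_S = 4.7 − 3.3·I_D.
Substituting gives 17.4·I_D² − 25.3·I_D + 8.48 = 0, with roots I_D = 0.524 or 0.928 mA.
The root I_D = 0.928 mA gives V_GS = 1.64 V ≤ V_t, so take I_D = 0.524 mA.
Then V_GS = 2.97 V and V_DS = V_DD − I_D(R_D+R_S) = 13 − 0.524×7.2 = 9.23 V.
Saturation requires V_DS ≥ V_GS − V_t = 0.572 V; 9.23 ≥ 0.572 ✓.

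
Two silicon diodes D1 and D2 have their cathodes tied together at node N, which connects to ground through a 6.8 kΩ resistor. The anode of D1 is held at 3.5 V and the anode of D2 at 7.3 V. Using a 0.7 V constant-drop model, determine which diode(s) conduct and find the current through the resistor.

Assume both conduct. Then node N would need to be at both 3.5−0.7 = 2.8 V and 7.3−0.7 = 6.6 V, which is impossible.
Assume only D2 conducts: V_N = 7.3 − 0.7 = 6.6 V, so I_R = 6.6/6.8 = 0.971 mA.
Check D1: its anode-to-cathode voltage is 3.5 − 6.6 = -3.1 V < 0.7 V, so it is off. The assumption is consistent.

Only D2 conducts; I_R ≈ 0.97 mA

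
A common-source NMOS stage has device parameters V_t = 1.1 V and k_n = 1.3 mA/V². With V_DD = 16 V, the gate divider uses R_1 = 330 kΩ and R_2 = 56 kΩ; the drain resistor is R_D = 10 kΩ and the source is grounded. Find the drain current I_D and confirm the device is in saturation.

V_G = V_DD·R_2/(R_1+R_2) = 16×56/386 = 2.32 V. With the source grounded, V_GS = V_G = 2.32 V.
Assume saturation: I_D = (k_n/2)(V_GS − V_t)² = (1.3/2)×(2.32 − 1.1)² = 0.65×1.22² = 0.969 mA.
V_DS = V_DD − I_D·R_D = 16 − 0.969×10 = 6.31 V.
Saturation requires V_DS ≥ V_GS − V_t = 1.22 V; 6.31 ≥ 1.22 ✓.

I_D ≈ 0.97 mA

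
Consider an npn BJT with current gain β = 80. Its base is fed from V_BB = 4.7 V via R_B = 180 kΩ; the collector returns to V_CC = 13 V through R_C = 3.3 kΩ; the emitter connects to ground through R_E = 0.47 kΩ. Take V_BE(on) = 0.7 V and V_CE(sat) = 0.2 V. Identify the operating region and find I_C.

active; I_C ≈ 1.5 mA

Assume active. Base-emitter loop: I_B = (V_BB − V_BE)/(R_B + (β+1)R_E) = (4.7 − 0.7)/(180 + 81×0.47) = 0.0183 mA.
I_C = β·I_B = 80×0.0183 = 1.47 mA.
V_CE = V_CC − I_C·R_C − I_E·R_E = 13 − 1.47×3.3 − 1.49×0.47 = 7.46 V > V_CE(sat), so the active-region assumption holds.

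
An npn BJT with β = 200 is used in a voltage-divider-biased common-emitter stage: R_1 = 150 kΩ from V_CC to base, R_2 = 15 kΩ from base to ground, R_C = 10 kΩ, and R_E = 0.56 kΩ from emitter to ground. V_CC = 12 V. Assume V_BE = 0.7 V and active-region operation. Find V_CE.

Thevenize the base divider: V_Th = V_CC·R_2/(R_1+R_2) = 12×15/165 = 1.09 V, R_Th = R_1‖R_2 = 13.6 kΩ.
Base-emitter loop: V_Th = I_B·R_Th + V_BE + (β+1)I_B·R_E, so I_B = (1.09 − 0.7) / (13.6 + 201×0.56) = 0.0031 mA.
I_C = β·I_B = 200×0.0031 = 0.62 mA, and I_E = (β+1)I_B = 0.623 mA.
V_CE = V_CC − I_C·R_C − I_E·R_E = 12 − 0.62×10 − 0.623×0.56 = 5.46 V.
V_CE = 5.46 V > 0.2 V confirms active-region operation.

V_CE ≈ 5.5 V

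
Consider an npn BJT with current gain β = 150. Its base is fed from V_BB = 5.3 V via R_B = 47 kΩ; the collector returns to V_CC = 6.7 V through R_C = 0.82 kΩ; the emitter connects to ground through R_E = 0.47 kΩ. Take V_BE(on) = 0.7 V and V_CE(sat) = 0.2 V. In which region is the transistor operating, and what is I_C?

saturation; I_C ≈ 5 mA

Assume active: I_B = (5.3 − 0.7)/(47 + 151×0.47) = 0.039 mA, I_C = β·I_B = 5.85 mA.
Then V_CE = 6.7 − 5.85×0.82 − 5.89×0.47 = -0.863 V < 0.2 V — the active assumption fails.
Re-solve with V_CE = 0.2 V. KCL at the emitter: V_E/R_E = (V_BB−0.7−V_E)/R_B + (V_CC−0.2−V_E)/R_C, giving V_E = 2.38 V.
I_C = (V_CC − 0.2 − V_E)/R_C = (6.5 − 2.38)/0.82 = 5.02 mA.
Check: I_B = (4.6 − 2.38)/47 = 0.0472 mA, and β·I_B = 7.08 mA > I_C, confirming saturation.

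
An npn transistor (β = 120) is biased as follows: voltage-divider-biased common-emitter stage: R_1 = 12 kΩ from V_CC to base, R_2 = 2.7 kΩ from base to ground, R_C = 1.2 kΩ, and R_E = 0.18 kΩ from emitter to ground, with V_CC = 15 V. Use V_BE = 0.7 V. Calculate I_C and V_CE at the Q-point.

I_C ≈ 10 mA, V_CE ≈ 0.79 V

Thevenize the base divider: V_Th = V_CC·R_2/(R_1+R_2) = 15×2.7/14.7 = 2.76 V, R_Th = R_1‖R_2 = 2.2 kΩ.
Base-emitter loop: V_Th = I_B·R_Th + V_BE + (β+1)I_B·R_E, so I_B = (2.76 − 0.7) / (2.2 + 121×0.18) = 0.0857 mA.
I_C = β·I_B = 120×0.0857 = 10.3 mA, and I_E = (β+1)I_B = 10.4 mA.
V_CE = V_CC − I_C·R_C − I_E·R_E = 15 − 10.3×1.2 − 10.4×0.18 = 0.795 V.
V_CE = 0.795 V > 0.2 V confirms active-region operation.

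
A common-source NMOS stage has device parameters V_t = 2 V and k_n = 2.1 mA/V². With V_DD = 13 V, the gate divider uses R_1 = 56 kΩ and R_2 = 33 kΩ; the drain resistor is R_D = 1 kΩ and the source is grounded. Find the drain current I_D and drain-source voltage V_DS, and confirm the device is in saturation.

V_G = V_DD·R_2/(R_1+R_2) = 13×33/89 = 4.82 V. With the source grounded, V_GS = V_G = 4.82 V.
Assume saturation: I_D = (k_n/2)(V_GS − V_t)² = (2.1/2)×(4.82 − 2)² = 1.05×2.82² = 8.35 mA.
V_DS = V_DD − I_D·R_D = 13 − 8.35×1 = 4.65 V.
Saturation requires V_DS ≥ V_GS − V_t = 2.82 V; 4.65 ≥ 2.82 ✓.

I_D ≈ 8.4 mA, V_DS ≈ 4.6 V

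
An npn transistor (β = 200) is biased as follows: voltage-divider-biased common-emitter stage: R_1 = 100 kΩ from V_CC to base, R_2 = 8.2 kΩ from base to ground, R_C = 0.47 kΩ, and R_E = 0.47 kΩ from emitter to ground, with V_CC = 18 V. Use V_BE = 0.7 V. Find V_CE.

V_CE ≈ 17 V

Thevenize the base divider: V_Th = V_CC·R_2/(R_1+R_2) = 18×8.2/108 = 1.36 V, R_Th = R_1‖R_2 = 7.58 kΩ.
Base-emitter loop: V_Th = I_B·R_Th + V_BE + (β+1)I_B·R_E, so I_B = (1.36 − 0.7) / (7.58 + 201×0.47) = 0.00651 mA.
I_C = β·I_B = 200×0.00651 = 1.3 mA, and I_E = (β+1)I_B = 1.31 mA.
V_CE = V_CC − I_C·R_C − I_E·R_E = 18 − 1.3×0.47 − 1.31×0.47 = 16.8 V.
V_CE = 16.8 V > 0.2 V confirms active-region operation.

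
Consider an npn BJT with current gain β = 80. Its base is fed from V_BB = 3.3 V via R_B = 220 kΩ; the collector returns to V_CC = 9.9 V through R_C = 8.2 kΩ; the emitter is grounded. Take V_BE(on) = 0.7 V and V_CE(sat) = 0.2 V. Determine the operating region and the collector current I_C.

Assume active. Base-emitter loop: I_B = (V_BB − V_BE)/R_B = (3.3 − 0.7)/220 = 0.0118 mA.
I_C = β·I_B = 80×0.0118 = 0.945 mA.
V_CE = V_CC − I_C·R_C = 9.9 − 0.945×8.2 = 2.15 V > V_CE(sat), so the active-region assumption holds.

active; I_C ≈ 0.95 mA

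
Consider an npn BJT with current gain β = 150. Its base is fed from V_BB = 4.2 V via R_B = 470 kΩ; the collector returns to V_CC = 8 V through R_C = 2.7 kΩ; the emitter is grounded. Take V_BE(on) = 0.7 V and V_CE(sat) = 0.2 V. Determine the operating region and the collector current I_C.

active; I_C ≈ 1.1 mA

Assume active. Base-emitter loop: I_B = (V_BB − V_BE)/R_B = (4.2 − 0.7)/470 = 0.00745 mA.
I_C = β·I_B = 150×0.00745 = 1.12 mA.
V_CE = V_CC − I_C·R_C = 8 − 1.12×2.7 = 4.98 V > V_CE(sat), so the active-region assumption holds.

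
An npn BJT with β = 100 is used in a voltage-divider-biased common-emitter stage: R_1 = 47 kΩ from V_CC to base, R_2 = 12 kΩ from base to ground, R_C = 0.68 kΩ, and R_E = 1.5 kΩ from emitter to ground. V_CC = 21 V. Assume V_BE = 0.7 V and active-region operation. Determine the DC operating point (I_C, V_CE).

Thevenize the base divider: V_Th = V_CC·R_2/(R_1+R_2) = 21×12/59 = 4.27 V, R_Th = R_1‖R_2 = 9.56 kΩ.
Base-emitter loop: V_Th = I_B·R_Th + V_BE + (β+1)I_B·R_E, so I_B = (4.27 − 0.7) / (9.56 + 101×1.5) = 0.0222 mA.
I_C = β·I_B = 100×0.0222 = 2.22 mA, and I_E = (β+1)I_B = 2.24 mA.
V_CE = V_CC − I_C·R_C − I_E·R_E = 21 − 2.22×0.68 − 2.24×1.5 = 16.1 V.
V_CE = 16.1 V > 0.2 V confirms active-region operation.

I_C ≈ 2.2 mA, V_CE ≈ 16 V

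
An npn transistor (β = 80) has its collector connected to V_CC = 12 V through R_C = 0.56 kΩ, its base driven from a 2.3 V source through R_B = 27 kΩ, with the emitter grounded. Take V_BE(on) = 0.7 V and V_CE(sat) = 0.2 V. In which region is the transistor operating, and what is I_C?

Assume active. Base-emitter loop: I_B = (V_BB − V_BE)/R_B = (2.3 − 0.7)/27 = 0.0593 mA.
I_C = β·I_B = 80×0.0593 = 4.74 mA.
V_CE = V_CC − I_C·R_C = 12 − 4.74×0.56 = 9.35 V > V_CE(sat), so the active-region assumption holds.

active; I_C ≈ 4.7 mA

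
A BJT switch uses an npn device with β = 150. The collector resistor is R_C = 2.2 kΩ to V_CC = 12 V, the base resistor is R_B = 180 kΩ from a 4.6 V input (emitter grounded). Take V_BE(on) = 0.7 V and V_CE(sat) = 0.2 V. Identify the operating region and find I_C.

active; I_C ≈ 3.2 mA

Assume active. Base-emitter loop: I_B = (V_BB − V_BE)/R_B = (4.6 − 0.7)/180 = 0.0217 mA.
I_C = β·I_B = 150×0.0217 = 3.25 mA.
V_CE = V_CC − I_C·R_C = 12 − 3.25×2.2 = 4.85 V > V_CE(sat), so the active-region assumption holds.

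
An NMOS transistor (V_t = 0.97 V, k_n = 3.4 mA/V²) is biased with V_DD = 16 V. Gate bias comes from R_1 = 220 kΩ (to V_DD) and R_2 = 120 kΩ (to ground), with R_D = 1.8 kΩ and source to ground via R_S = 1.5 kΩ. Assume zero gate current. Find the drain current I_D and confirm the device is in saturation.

V_G = V_DD·R_2/(R_1+R_2) = 16×120/340 = 5.65 V.
Assume saturation: I_D = (k_n/2)(V_GS − V_t)² with V_GS = V_G − I_D·R_S = 5.65 − 1.5·I_D.
Substituting gives 3.82·I_D² − 24.9·I_D + 37.2 = 0, with roots I_D = 2.34 or 4.16 mA.
The root I_D = 4.16 mA gives V_GS = -0.595 V ≤ V_t, so take I_D = 2.34 mA.
Then V_GS = 2.14 V and V_DS = V_DD − I_D(R_D+R_S) = 16 − 2.34×3.3 = 8.29 V.
Saturation requires V_DS ≥ V_GS − V_t = 1.17 V; 8.29 ≥ 1.17 ✓.

I_D ≈ 2.3 mA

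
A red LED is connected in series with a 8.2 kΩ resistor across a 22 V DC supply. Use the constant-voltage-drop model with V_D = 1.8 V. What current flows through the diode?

KVL around the loop: 22 = V_D + I·R = 1.8 + I × 8.2 kΩ.
So I = (22 − 1.8) / 8.2 kΩ = 20.2 / 8.2 = 2.46 mA.

I ≈ 2.5 mA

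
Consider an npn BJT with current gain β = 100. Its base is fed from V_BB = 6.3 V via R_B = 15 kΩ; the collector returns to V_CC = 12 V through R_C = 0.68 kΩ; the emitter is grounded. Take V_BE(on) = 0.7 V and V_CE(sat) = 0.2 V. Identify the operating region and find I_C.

Assume active: I_B = (6.3 − 0.7)/15 = 0.373 mA, giving I_C = β·I_B = 37.3 mA.
But then V_CE = 12 − 37.3×0.68 = -13.4 V < V_CE(sat) = 0.2 V — impossible in the active region.
So the transistor is saturated. With V_CE = 0.2 V, I_C = (V_CC − 0.2)/R_C = 11.8/0.68 = 17.4 mA.
Check: β·I_B = 37.3 mA > I_C = 17.4 mA, confirming saturation.

saturation; I_C ≈ 17 mA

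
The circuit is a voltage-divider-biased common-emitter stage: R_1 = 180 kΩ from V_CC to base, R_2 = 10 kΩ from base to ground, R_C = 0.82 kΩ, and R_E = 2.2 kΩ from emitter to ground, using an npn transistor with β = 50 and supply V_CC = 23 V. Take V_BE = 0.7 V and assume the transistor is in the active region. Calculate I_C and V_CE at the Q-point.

I_C ≈ 0.21 mA, V_CE ≈ 22 V

Thevenize the base divider: V_Th = V_CC·R_2/(R_1+R_2) = 23×10/190 = 1.21 V, R_Th = R_1‖R_2 = 9.47 kΩ.
Base-emitter loop: V_Th = I_B·R_Th + V_BE + (β+1)I_B·R_E, so I_B = (1.21 − 0.7) / (9.47 + 51×2.2) = 0.0042 mA.
I_C = β·I_B = 50×0.0042 = 0.21 mA, and I_E = (β+1)I_B = 0.214 mA.
V_CE = V_CC − I_C·R_C − I_E·R_E = 23 − 0.21×0.82 − 0.214×2.2 = 22.4 V.
V_CE = 22.4 V > 0.2 V confirms active-region operation.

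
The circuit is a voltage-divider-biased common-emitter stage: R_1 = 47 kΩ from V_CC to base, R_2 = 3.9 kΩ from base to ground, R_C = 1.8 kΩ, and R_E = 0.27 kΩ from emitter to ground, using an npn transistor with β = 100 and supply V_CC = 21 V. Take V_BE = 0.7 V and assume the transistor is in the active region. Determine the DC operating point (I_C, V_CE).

Thevenize the base divider: V_Th = V_CC·R_2/(R_1+R_2) = 21×3.9/50.9 = 1.61 V, R_Th = R_1‖R_2 = 3.6 kΩ.
Base-emitter loop: V_Th = I_B·R_Th + V_BE + (β+1)I_B·R_E, so I_B = (1.61 − 0.7) / (3.6 + 101×0.27) = 0.0294 mA.
I_C = β·I_B = 100×0.0294 = 2.94 mA, and I_E = (β+1)I_B = 2.97 mA.
V_CE = V_CC − I_C·R_C − I_E·R_E = 21 − 2.94×1.8 − 2.97×0.27 = 14.9 V.
V_CE = 14.9 V > 0.2 V confirms active-region operation.

I_C ≈ 2.9 mA, V_CE ≈ 15 V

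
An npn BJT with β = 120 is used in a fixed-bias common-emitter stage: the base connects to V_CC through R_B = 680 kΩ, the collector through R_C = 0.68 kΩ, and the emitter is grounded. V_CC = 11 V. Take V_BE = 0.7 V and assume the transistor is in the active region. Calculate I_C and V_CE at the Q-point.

Base loop: V_CC = I_B·R_B + V_BE, so I_B = (11 − 0.7)/680 kΩ = 0.0151 mA.
In the active region I_C = β·I_B = 120 × 0.0151 = 1.82 mA.
Collector loop: V_CE = V_CC − I_C·R_C = 11 − 1.82×0.68 = 9.76 V.
Since V_CE = 9.76 V > V_CE(sat) ≈ 0.2 V, the transistor is in the active region as assumed.

I_C ≈ 1.8 mA, V_CE ≈ 9.8 V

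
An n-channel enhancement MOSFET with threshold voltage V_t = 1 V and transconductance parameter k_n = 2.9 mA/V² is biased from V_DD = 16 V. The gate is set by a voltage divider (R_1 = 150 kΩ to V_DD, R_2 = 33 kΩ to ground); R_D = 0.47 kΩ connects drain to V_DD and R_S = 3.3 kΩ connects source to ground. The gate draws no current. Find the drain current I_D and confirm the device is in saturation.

V_G = V_DD·R_2/(R_1+R_2) = 16×33/183 = 2.89 V.
Assume saturation: I_D = (k_n/2)(V_GS − V_t)² with V_GS = V_G − I_D·R_S = 2.89 − 3.3·I_D.
Substituting gives 15.8·I_D² − 19·I_D + 5.15 = 0, with roots I_D = 0.41 or 0.796 mA.
The root I_D = 0.796 mA gives V_GS = 0.259 V ≤ V_t, so take I_D = 0.41 mA.
Then V_GS = 1.53 V and V_DS = V_DD − I_D(R_D+R_S) = 16 − 0.41×3.77 = 14.5 V.
Saturation requires V_DS ≥ V_GS − V_t = 0.532 V; 14.5 ≥ 0.532 ✓.

I_D ≈ 0.41 mA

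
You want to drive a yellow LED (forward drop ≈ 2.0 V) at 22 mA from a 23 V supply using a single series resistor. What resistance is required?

The resistor drops V_S − V_D = 23 − 2.0 = 21 V at 22 mA.
R = 21 V / 22 mA = 0.955 kΩ.

R ≈ 0.95 kΩ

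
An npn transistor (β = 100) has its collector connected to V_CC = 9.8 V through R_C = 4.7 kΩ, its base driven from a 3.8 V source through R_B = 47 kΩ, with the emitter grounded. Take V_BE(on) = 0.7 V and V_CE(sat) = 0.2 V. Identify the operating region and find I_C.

saturation; I_C ≈ 2 mA

Assume active: I_B = (3.8 − 0.7)/47 = 0.066 mA, giving I_C = β·I_B = 6.6 mA.
But then V_CE = 9.8 − 6.6×4.7 = -21.2 V < V_CE(sat) = 0.2 V — impossible in the active region.
So the transistor is saturated. With V_CE = 0.2 V, I_C = (V_CC − 0.2)/R_C = 9.6/4.7 = 2.04 mA.
Check: β·I_B = 6.6 mA > I_C = 2.04 mA, confirming saturation.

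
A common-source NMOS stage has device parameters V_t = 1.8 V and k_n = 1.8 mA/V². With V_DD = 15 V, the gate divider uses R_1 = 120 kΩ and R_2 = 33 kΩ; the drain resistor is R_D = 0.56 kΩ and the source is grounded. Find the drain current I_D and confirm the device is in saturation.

I_D ≈ 1.9 mA

V_G = V_DD·R_2/(R_1+R_2) = 15×33/153 = 3.24 V. With the source grounded, V_GS = V_G = 3.24 V.
Assume saturation: I_D = (k_n/2)(V_GS − V_t)² = (1.8/2)×(3.24 − 1.8)² = 0.9×1.44² = 1.85 mA.
V_DS = V_DD − I_D·R_D = 15 − 1.85×0.56 = 14 V.
Saturation requires V_DS ≥ V_GS − V_t = 1.44 V; 14 ≥ 1.44 ✓.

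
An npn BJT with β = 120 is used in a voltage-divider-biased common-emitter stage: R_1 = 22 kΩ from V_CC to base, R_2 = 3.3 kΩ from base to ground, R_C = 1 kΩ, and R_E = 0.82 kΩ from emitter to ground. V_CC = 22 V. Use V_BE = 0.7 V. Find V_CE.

V_CE ≈ 17 V

Thevenize the base divider: V_Th = V_CC·R_2/(R_1+R_2) = 22×3.3/25.3 = 2.87 V, R_Th = R_1‖R_2 = 2.87 kΩ.
Base-emitter loop: V_Th = I_B·R_Th + V_BE + (β+1)I_B·R_E, so I_B = (2.87 − 0.7) / (2.87 + 121×0.82) = 0.0213 mA.
I_C = β·I_B = 120×0.0213 = 2.55 mA, and I_E = (β+1)I_B = 2.57 mA.
V_CE = V_CC − I_C·R_C − I_E·R_E = 22 − 2.55×1 − 2.57×0.82 = 17.3 V.
V_CE = 17.3 V > 0.2 V confirms active-region operation.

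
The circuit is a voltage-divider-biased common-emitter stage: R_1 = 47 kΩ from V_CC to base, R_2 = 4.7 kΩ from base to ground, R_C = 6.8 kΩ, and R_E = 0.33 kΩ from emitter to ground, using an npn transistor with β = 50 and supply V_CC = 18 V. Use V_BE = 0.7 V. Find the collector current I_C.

Thevenize the base divider: V_Th = V_CC·R_2/(R_1+R_2) = 18×4.7/51.7 = 1.64 V, R_Th = R_1‖R_2 = 4.27 kΩ.
Base-emitter loop: V_Th = I_B·R_Th + V_BE + (β+1)I_B·R_E, so I_B = (1.64 − 0.7) / (4.27 + 51×0.33) = 0.0444 mA.
I_C = β·I_B = 50×0.0444 = 2.22 mA, and I_E = (β+1)I_B = 2.26 mA.
V_CE = V_CC − I_C·R_C − I_E·R_E = 18 − 2.22×6.8 − 2.26×0.33 = 2.17 V.
V_CE = 2.17 V > 0.2 V confirms active-region operation.

I_C ≈ 2.2 mA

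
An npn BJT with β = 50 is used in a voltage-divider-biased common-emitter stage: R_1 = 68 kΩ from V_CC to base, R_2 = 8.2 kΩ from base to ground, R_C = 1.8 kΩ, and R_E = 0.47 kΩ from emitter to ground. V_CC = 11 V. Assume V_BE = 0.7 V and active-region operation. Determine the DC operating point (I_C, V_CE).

I_C ≈ 0.77 mA, V_CE ≈ 9.2 V

Thevenize the base divider: V_Th = V_CC·R_2/(R_1+R_2) = 11×8.2/76.2 = 1.18 V, R_Th = R_1‖R_2 = 7.32 kΩ.
Base-emitter loop: V_Th = I_B·R_Th + V_BE + (β+1)I_B·R_E, so I_B = (1.18 − 0.7) / (7.32 + 51×0.47) = 0.0155 mA.
I_C = β·I_B = 50×0.0155 = 0.773 mA, and I_E = (β+1)I_B = 0.788 mA.
V_CE = V_CC − I_C·R_C − I_E·R_E = 11 − 0.773×1.8 − 0.788×0.47 = 9.24 V.
V_CE = 9.24 V > 0.2 V confirms active-region operation.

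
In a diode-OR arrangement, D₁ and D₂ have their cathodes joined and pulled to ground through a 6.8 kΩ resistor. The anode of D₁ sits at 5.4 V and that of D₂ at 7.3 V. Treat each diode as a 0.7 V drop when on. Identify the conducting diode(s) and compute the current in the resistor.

Assume both conduct. Then node N would need to be at both 5.4−0.7 = 4.7 V and 7.3−0.7 = 6.6 V, which is impossible.
Assume only D₂ conducts: V_N = 7.3 − 0.7 = 6.6 V, so I_R = 6.6/6.8 = 0.971 mA.
Check D₁: its anode-to-cathode voltage is 5.4 − 6.6 = -1.2 V < 0.7 V, so it is off. The assumption is consistent.

Only D₂ conducts; I_R ≈ 0.97 mA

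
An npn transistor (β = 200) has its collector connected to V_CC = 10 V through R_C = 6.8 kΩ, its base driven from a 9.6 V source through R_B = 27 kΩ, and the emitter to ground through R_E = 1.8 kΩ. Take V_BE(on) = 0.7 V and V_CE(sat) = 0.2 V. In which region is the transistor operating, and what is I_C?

saturation; I_C ≈ 1.1 mA

Assume active: I_B = (9.6 − 0.7)/(27 + 201×1.8) = 0.0229 mA, I_C = β·I_B = 4.58 mA.
Then V_CE = 10 − 4.58×6.8 − 4.6×1.8 = -29.4 V < 0.2 V — the active assumption fails.
Re-solve with V_CE = 0.2 V. KCL at the emitter: V_E/R_E = (V_BB−0.7−V_E)/R_B + (V_CC−0.2−V_E)/R_C, giving V_E = 2.39 V.
I_C = (V_CC − 0.2 − V_E)/R_C = (9.8 − 2.39)/6.8 = 1.09 mA.
Check: I_B = (8.9 − 2.39)/27 = 0.241 mA, and β·I_B = 48.2 mA > I_C, confirming saturation.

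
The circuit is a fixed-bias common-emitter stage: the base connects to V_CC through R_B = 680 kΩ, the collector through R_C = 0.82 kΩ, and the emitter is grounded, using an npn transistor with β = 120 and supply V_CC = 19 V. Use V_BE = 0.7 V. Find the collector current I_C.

I_C ≈ 3.2 mA

Base loop: V_CC = I_B·R_B + V_BE, so I_B = (19 − 0.7)/680 kΩ = 0.0269 mA.
In the active region I_C = β·I_B = 120 × 0.0269 = 3.23 mA.
Collector loop: V_CE = V_CC − I_C·R_C = 19 − 3.23×0.82 = 16.4 V.
Since V_CE = 16.4 V > V_CE(sat) ≈ 0.2 V, the transistor is in the active region as assumed.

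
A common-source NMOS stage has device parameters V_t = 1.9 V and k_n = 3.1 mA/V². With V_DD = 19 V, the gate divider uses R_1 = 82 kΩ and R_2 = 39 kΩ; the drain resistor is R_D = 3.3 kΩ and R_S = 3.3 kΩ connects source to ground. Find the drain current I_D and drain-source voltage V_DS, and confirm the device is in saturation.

V_G = V_DD·R_2/(R_1+R_2) = 19×39/121 = 6.12 V.
Assume saturation: I_D = (k_n/2)(V_GS − V_t)² with V_GS = V_G − I_D·R_S = 6.12 − 3.3·I_D.
Substituting gives 16.9·I_D² − 44.2·I_D + 27.7 = 0, with roots I_D = 1.03 or 1.59 mA.
The root I_D = 1.59 mA gives V_GS = 0.888 V ≤ V_t, so take I_D = 1.03 mA.
Then V_GS = 2.72 V and V_DS = V_DD − I_D(R_D+R_S) = 19 − 1.03×6.6 = 12.2 V.
Saturation requires V_DS ≥ V_GS − V_t = 0.816 V; 12.2 ≥ 0.816 ✓.

I_D ≈ 1 mA, V_DS ≈ 12 V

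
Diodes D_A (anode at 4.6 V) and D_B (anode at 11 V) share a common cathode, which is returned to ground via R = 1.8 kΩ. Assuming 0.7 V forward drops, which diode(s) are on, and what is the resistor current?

Assume both conduct. Then node N would need to be at both 4.6−0.7 = 3.9 V and 11−0.7 = 10.3 V, which is impossible.
Assume only D_B conducts: V_N = 11 − 0.7 = 10.3 V, so I_R = 10.3/1.8 = 5.72 mA.
Check D_A: its anode-to-cathode voltage is 4.6 − 10.3 = -5.7 V < 0.7 V, so it is off. The assumption is consistent.

Only D_B conducts; I_R ≈ 5.7 mA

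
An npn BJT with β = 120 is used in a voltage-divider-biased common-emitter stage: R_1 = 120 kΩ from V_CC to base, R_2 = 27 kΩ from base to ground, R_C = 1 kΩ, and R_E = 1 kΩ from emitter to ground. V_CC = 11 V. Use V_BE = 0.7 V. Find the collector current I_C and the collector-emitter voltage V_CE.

I_C ≈ 1.1 mA, V_CE ≈ 8.8 V

Thevenize the base divider: V_Th = V_CC·R_2/(R_1+R_2) = 11×27/147 = 2.02 V, R_Th = R_1‖R_2 = 22 kΩ.
Base-emitter loop: V_Th = I_B·R_Th + V_BE + (β+1)I_B·R_E, so I_B = (2.02 − 0.7) / (22 + 121×1) = 0.00923 mA.
I_C = β·I_B = 120×0.00923 = 1.11 mA, and I_E = (β+1)I_B = 1.12 mA.
V_CE = V_CC − I_C·R_C − I_E·R_E = 11 − 1.11×1 − 1.12×1 = 8.78 V.
V_CE = 8.78 V > 0.2 V confirms active-region operation.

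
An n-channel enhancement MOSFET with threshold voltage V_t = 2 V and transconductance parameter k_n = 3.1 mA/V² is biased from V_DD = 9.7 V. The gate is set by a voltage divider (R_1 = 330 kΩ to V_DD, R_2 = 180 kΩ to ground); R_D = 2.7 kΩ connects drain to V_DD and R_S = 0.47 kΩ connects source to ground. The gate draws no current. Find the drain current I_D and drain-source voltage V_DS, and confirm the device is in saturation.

I_D ≈ 1.2 mA, V_DS ≈ 6 V

V_G = V_DD·R_2/(R_1+R_2) = 9.7×180/510 = 3.42 V.
Assume saturation: I_D = (k_n/2)(V_GS − V_t)² with V_GS = V_G − I_D·R_S = 3.42 − 0.47·I_D.
Substituting gives 0.342·I_D² − 3.07·I_D + 3.14 = 0, with roots I_D = 1.18 or 7.8 mA.
The root I_D = 7.8 mA gives V_GS = -0.244 V ≤ V_t, so take I_D = 1.18 mA.
Then V_GS = 2.87 V and V_DS = V_DD − I_D(R_D+R_S) = 9.7 − 1.18×3.17 = 5.97 V.
Saturation requires V_DS ≥ V_GS − V_t = 0.871 V; 5.97 ≥ 0.871 ✓.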